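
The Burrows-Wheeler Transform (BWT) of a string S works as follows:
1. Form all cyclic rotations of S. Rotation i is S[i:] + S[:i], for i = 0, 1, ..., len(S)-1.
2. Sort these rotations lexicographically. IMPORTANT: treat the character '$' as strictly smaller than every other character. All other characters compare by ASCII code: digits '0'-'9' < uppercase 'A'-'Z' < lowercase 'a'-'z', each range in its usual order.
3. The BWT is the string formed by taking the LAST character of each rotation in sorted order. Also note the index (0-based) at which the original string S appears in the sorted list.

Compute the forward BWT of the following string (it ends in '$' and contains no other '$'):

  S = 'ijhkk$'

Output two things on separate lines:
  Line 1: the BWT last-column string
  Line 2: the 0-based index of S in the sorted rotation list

Answer: kj$ikh
2

Derivation:
All 6 rotations (rotation i = S[i:]+S[:i]):
  rot[0] = ijhkk$
  rot[1] = jhkk$i
  rot[2] = hkk$ij
  rot[3] = kk$ijh
  rot[4] = k$ijhk
  rot[5] = $ijhkk
Sorted (with $ < everything):
  sorted[0] = $ijhkk  (last char: 'k')
  sorted[1] = hkk$ij  (last char: 'j')
  sorted[2] = ijhkk$  (last char: '$')
  sorted[3] = jhkk$i  (last char: 'i')
  sorted[4] = k$ijhk  (last char: 'k')
  sorted[5] = kk$ijh  (last char: 'h')
Last column: kj$ikh
Original string S is at sorted index 2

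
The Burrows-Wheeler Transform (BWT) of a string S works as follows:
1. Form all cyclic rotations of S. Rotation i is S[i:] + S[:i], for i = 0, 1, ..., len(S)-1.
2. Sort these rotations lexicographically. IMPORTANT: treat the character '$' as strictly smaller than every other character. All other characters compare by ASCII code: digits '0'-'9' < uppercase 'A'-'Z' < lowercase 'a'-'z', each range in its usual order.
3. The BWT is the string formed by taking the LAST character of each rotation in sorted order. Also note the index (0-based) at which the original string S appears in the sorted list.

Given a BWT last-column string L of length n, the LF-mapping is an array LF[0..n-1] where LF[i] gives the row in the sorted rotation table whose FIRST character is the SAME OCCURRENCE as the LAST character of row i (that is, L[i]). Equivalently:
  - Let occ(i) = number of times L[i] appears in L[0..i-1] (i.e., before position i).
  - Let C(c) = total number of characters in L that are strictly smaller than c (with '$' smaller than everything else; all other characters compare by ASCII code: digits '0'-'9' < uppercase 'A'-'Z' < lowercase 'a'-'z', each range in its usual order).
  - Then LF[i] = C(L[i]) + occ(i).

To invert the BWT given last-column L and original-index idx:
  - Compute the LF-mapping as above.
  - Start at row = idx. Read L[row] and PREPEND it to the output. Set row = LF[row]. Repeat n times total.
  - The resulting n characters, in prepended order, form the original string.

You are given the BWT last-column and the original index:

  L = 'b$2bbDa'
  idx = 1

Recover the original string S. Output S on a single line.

LF mapping: 4 0 1 5 6 2 3
Walk LF starting at row 1, prepending L[row]:
  step 1: row=1, L[1]='$', prepend. Next row=LF[1]=0
  step 2: row=0, L[0]='b', prepend. Next row=LF[0]=4
  step 3: row=4, L[4]='b', prepend. Next row=LF[4]=6
  step 4: row=6, L[6]='a', prepend. Next row=LF[6]=3
  step 5: row=3, L[3]='b', prepend. Next row=LF[3]=5
  step 6: row=5, L[5]='D', prepend. Next row=LF[5]=2
  step 7: row=2, L[2]='2', prepend. Next row=LF[2]=1
Reversed output: 2Dbabb$

Answer: 2Dbabb$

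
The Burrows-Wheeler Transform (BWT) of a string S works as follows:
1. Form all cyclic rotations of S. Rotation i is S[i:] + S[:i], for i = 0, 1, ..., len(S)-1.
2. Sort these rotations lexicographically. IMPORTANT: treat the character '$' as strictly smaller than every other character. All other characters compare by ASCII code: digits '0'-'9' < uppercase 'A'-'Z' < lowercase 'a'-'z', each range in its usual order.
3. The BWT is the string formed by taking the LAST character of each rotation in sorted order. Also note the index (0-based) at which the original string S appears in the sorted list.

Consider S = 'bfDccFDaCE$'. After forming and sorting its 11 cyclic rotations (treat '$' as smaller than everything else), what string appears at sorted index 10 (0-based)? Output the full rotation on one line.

All 11 rotations (rotation i = S[i:]+S[:i]):
  rot[0] = bfDccFDaCE$
  rot[1] = fDccFDaCE$b
  rot[2] = DccFDaCE$bf
  rot[3] = ccFDaCE$bfD
  rot[4] = cFDaCE$bfDc
  rot[5] = FDaCE$bfDcc
  rot[6] = DaCE$bfDccF
  rot[7] = aCE$bfDccFD
  rot[8] = CE$bfDccFDa
  rot[9] = E$bfDccFDaC
  rot[10] = $bfDccFDaCE
Sorted (with $ < everything):
  sorted[0] = $bfDccFDaCE
  sorted[1] = CE$bfDccFDa
  sorted[2] = DaCE$bfDccF
  sorted[3] = DccFDaCE$bf
  sorted[4] = E$bfDccFDaC
  sorted[5] = FDaCE$bfDcc
  sorted[6] = aCE$bfDccFD
  sorted[7] = bfDccFDaCE$
  sorted[8] = cFDaCE$bfDc
  sorted[9] = ccFDaCE$bfD
  sorted[10] = fDccFDaCE$b
sorted[10] = fDccFDaCE$b

Answer: fDccFDaCE$b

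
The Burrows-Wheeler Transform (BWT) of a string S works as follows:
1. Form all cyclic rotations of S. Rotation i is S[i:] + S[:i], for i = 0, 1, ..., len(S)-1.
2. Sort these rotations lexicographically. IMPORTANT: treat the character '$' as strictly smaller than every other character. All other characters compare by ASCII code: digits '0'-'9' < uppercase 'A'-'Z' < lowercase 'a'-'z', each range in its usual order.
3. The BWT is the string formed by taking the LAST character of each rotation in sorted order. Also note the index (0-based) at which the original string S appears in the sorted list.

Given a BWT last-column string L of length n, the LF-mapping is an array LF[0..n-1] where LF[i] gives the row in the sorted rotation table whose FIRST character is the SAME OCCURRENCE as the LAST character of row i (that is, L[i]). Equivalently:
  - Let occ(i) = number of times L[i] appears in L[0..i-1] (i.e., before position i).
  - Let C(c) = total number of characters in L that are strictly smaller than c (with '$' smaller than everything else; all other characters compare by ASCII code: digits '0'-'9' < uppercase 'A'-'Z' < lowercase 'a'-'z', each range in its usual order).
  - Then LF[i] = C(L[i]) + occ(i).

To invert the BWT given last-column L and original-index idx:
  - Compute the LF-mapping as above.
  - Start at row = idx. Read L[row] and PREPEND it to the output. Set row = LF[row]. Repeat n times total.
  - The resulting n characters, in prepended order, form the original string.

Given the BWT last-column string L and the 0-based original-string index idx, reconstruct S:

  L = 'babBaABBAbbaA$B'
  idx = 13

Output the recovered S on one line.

LF mapping: 11 8 12 4 9 1 5 6 2 13 14 10 3 0 7
Walk LF starting at row 13, prepending L[row]:
  step 1: row=13, L[13]='$', prepend. Next row=LF[13]=0
  step 2: row=0, L[0]='b', prepend. Next row=LF[0]=11
  step 3: row=11, L[11]='a', prepend. Next row=LF[11]=10
  step 4: row=10, L[10]='b', prepend. Next row=LF[10]=14
  step 5: row=14, L[14]='B', prepend. Next row=LF[14]=7
  step 6: row=7, L[7]='B', prepend. Next row=LF[7]=6
  step 7: row=6, L[6]='B', prepend. Next row=LF[6]=5
  step 8: row=5, L[5]='A', prepend. Next row=LF[5]=1
  step 9: row=1, L[1]='a', prepend. Next row=LF[1]=8
  step 10: row=8, L[8]='A', prepend. Next row=LF[8]=2
  step 11: row=2, L[2]='b', prepend. Next row=LF[2]=12
  step 12: row=12, L[12]='A', prepend. Next row=LF[12]=3
  step 13: row=3, L[3]='B', prepend. Next row=LF[3]=4
  step 14: row=4, L[4]='a', prepend. Next row=LF[4]=9
  step 15: row=9, L[9]='b', prepend. Next row=LF[9]=13
Reversed output: baBAbAaABBBbab$

Answer: baBAbAaABBBbab$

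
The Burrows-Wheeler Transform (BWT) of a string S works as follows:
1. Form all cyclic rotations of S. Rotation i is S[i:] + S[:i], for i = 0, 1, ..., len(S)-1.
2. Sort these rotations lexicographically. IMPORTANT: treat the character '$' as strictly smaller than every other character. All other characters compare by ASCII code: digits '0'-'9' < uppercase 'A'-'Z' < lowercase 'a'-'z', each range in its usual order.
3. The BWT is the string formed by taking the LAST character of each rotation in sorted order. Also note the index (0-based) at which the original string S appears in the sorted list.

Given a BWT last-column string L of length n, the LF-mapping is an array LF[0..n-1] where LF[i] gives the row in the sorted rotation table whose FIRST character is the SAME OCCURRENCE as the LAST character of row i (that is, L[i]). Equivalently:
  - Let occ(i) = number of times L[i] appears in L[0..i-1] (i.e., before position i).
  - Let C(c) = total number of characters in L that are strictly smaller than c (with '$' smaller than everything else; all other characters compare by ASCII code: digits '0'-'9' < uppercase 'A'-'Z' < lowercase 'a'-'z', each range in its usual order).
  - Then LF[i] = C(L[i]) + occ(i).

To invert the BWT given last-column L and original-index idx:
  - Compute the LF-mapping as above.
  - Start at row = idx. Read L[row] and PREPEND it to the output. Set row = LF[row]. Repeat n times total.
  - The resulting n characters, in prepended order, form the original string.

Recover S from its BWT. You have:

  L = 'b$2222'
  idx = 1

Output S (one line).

Answer: 2222b$

Derivation:
LF mapping: 5 0 1 2 3 4
Walk LF starting at row 1, prepending L[row]:
  step 1: row=1, L[1]='$', prepend. Next row=LF[1]=0
  step 2: row=0, L[0]='b', prepend. Next row=LF[0]=5
  step 3: row=5, L[5]='2', prepend. Next row=LF[5]=4
  step 4: row=4, L[4]='2', prepend. Next row=LF[4]=3
  step 5: row=3, L[3]='2', prepend. Next row=LF[3]=2
  step 6: row=2, L[2]='2', prepend. Next row=LF[2]=1
Reversed output: 2222b$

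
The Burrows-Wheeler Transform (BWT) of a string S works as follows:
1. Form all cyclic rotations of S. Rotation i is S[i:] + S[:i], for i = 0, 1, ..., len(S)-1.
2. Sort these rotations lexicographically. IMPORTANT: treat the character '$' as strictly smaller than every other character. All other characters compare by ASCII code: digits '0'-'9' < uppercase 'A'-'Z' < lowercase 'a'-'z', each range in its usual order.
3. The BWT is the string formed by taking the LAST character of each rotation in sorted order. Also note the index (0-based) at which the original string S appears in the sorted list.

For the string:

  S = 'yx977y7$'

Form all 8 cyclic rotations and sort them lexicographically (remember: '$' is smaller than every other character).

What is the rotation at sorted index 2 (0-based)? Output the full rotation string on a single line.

Answer: 77y7$yx9

Derivation:
All 8 rotations (rotation i = S[i:]+S[:i]):
  rot[0] = yx977y7$
  rot[1] = x977y7$y
  rot[2] = 977y7$yx
  rot[3] = 77y7$yx9
  rot[4] = 7y7$yx97
  rot[5] = y7$yx977
  rot[6] = 7$yx977y
  rot[7] = $yx977y7
Sorted (with $ < everything):
  sorted[0] = $yx977y7
  sorted[1] = 7$yx977y
  sorted[2] = 77y7$yx9
  sorted[3] = 7y7$yx97
  sorted[4] = 977y7$yx
  sorted[5] = x977y7$y
  sorted[6] = y7$yx977
  sorted[7] = yx977y7$
sorted[2] = 77y7$yx9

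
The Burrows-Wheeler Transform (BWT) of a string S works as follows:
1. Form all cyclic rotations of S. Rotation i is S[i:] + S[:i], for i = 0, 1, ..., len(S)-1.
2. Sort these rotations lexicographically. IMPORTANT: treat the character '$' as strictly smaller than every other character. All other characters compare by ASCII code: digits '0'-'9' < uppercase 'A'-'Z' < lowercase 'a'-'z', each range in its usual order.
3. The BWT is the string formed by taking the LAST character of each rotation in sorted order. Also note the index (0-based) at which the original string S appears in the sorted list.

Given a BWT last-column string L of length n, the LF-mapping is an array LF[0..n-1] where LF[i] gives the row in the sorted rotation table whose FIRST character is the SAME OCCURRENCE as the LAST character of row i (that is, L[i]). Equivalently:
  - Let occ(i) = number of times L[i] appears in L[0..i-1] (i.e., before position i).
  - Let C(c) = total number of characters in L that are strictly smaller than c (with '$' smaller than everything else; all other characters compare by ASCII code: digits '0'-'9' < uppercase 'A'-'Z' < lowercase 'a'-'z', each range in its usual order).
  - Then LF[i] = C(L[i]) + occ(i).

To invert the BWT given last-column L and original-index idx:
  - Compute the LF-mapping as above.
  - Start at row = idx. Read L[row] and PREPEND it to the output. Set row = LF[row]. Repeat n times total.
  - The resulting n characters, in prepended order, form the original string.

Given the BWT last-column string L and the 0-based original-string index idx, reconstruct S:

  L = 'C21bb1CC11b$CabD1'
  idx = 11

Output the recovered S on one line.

LF mapping: 7 6 1 13 14 2 8 9 3 4 15 0 10 12 16 11 5
Walk LF starting at row 11, prepending L[row]:
  step 1: row=11, L[11]='$', prepend. Next row=LF[11]=0
  step 2: row=0, L[0]='C', prepend. Next row=LF[0]=7
  step 3: row=7, L[7]='C', prepend. Next row=LF[7]=9
  step 4: row=9, L[9]='1', prepend. Next row=LF[9]=4
  step 5: row=4, L[4]='b', prepend. Next row=LF[4]=14
  step 6: row=14, L[14]='b', prepend. Next row=LF[14]=16
  step 7: row=16, L[16]='1', prepend. Next row=LF[16]=5
  step 8: row=5, L[5]='1', prepend. Next row=LF[5]=2
  step 9: row=2, L[2]='1', prepend. Next row=LF[2]=1
  step 10: row=1, L[1]='2', prepend. Next row=LF[1]=6
  step 11: row=6, L[6]='C', prepend. Next row=LF[6]=8
  step 12: row=8, L[8]='1', prepend. Next row=LF[8]=3
  step 13: row=3, L[3]='b', prepend. Next row=LF[3]=13
  step 14: row=13, L[13]='a', prepend. Next row=LF[13]=12
  step 15: row=12, L[12]='C', prepend. Next row=LF[12]=10
  step 16: row=10, L[10]='b', prepend. Next row=LF[10]=15
  step 17: row=15, L[15]='D', prepend. Next row=LF[15]=11
Reversed output: DbCab1C2111bb1CC$

Answer: DbCab1C2111bb1CC$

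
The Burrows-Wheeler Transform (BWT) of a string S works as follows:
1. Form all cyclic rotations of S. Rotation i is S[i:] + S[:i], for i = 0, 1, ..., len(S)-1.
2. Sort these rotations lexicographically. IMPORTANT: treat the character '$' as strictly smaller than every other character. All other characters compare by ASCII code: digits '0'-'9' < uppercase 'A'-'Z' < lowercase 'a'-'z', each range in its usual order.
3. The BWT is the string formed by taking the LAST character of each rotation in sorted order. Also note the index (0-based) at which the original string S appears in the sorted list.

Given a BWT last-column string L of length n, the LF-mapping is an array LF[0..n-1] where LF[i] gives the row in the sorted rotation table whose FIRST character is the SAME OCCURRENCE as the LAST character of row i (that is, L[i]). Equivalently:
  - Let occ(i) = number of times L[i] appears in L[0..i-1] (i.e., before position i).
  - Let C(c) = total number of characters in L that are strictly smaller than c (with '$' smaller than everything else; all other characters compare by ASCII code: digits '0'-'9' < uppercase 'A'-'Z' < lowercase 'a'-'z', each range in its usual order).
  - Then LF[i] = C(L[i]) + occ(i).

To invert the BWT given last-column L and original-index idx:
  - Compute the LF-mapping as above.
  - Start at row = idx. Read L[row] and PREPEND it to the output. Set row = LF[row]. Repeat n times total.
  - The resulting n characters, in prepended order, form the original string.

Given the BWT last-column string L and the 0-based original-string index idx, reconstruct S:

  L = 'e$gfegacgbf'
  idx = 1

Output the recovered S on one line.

LF mapping: 4 0 8 6 5 9 1 3 10 2 7
Walk LF starting at row 1, prepending L[row]:
  step 1: row=1, L[1]='$', prepend. Next row=LF[1]=0
  step 2: row=0, L[0]='e', prepend. Next row=LF[0]=4
  step 3: row=4, L[4]='e', prepend. Next row=LF[4]=5
  step 4: row=5, L[5]='g', prepend. Next row=LF[5]=9
  step 5: row=9, L[9]='b', prepend. Next row=LF[9]=2
  step 6: row=2, L[2]='g', prepend. Next row=LF[2]=8
  step 7: row=8, L[8]='g', prepend. Next row=LF[8]=10
  step 8: row=10, L[10]='f', prepend. Next row=LF[10]=7
  step 9: row=7, L[7]='c', prepend. Next row=LF[7]=3
  step 10: row=3, L[3]='f', prepend. Next row=LF[3]=6
  step 11: row=6, L[6]='a', prepend. Next row=LF[6]=1
Reversed output: afcfggbgee$

Answer: afcfggbgee$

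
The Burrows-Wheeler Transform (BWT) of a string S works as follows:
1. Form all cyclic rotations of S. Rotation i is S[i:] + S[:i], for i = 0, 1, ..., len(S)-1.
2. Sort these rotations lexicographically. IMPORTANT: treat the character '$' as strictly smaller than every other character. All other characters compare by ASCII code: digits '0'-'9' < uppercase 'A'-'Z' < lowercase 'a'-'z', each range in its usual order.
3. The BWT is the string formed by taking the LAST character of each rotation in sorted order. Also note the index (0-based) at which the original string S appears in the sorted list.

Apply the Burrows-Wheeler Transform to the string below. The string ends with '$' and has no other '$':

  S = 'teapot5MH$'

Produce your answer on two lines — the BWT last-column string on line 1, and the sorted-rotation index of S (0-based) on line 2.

All 10 rotations (rotation i = S[i:]+S[:i]):
  rot[0] = teapot5MH$
  rot[1] = eapot5MH$t
  rot[2] = apot5MH$te
  rot[3] = pot5MH$tea
  rot[4] = ot5MH$teap
  rot[5] = t5MH$teapo
  rot[6] = 5MH$teapot
  rot[7] = MH$teapot5
  rot[8] = H$teapot5M
  rot[9] = $teapot5MH
Sorted (with $ < everything):
  sorted[0] = $teapot5MH  (last char: 'H')
  sorted[1] = 5MH$teapot  (last char: 't')
  sorted[2] = H$teapot5M  (last char: 'M')
  sorted[3] = MH$teapot5  (last char: '5')
  sorted[4] = apot5MH$te  (last char: 'e')
  sorted[5] = eapot5MH$t  (last char: 't')
  sorted[6] = ot5MH$teap  (last char: 'p')
  sorted[7] = pot5MH$tea  (last char: 'a')
  sorted[8] = t5MH$teapo  (last char: 'o')
  sorted[9] = teapot5MH$  (last char: '$')
Last column: HtM5etpao$
Original string S is at sorted index 9

Answer: HtM5etpao$
9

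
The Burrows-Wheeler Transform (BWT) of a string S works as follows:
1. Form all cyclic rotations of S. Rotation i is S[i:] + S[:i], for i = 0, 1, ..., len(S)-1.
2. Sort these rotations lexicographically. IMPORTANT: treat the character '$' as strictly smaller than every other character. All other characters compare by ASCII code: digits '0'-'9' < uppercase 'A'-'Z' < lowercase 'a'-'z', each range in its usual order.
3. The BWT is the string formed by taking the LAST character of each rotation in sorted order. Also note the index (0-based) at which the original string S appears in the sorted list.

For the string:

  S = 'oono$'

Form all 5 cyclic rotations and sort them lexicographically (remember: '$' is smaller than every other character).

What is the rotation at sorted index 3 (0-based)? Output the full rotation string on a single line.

All 5 rotations (rotation i = S[i:]+S[:i]):
  rot[0] = oono$
  rot[1] = ono$o
  rot[2] = no$oo
  rot[3] = o$oon
  rot[4] = $oono
Sorted (with $ < everything):
  sorted[0] = $oono
  sorted[1] = no$oo
  sorted[2] = o$oon
  sorted[3] = ono$o
  sorted[4] = oono$
sorted[3] = ono$o

Answer: ono$o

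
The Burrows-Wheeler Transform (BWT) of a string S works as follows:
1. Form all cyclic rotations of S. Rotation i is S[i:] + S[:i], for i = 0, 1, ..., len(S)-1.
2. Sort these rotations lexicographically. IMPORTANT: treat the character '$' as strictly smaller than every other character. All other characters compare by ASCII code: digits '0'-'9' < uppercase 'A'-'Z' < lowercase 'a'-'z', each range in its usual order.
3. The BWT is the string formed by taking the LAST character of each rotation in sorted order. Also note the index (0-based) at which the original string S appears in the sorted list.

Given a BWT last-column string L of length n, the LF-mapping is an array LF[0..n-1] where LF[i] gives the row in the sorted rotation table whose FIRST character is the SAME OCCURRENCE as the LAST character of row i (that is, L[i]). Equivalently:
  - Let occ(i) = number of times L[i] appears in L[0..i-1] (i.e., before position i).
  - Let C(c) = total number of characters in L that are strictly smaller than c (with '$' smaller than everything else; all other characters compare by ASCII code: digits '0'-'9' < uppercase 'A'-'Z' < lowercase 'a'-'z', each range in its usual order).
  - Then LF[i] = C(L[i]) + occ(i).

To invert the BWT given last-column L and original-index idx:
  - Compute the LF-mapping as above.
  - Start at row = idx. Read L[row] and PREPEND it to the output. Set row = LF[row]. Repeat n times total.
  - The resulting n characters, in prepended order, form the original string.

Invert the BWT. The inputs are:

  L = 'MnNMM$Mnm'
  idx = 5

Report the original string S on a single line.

LF mapping: 1 7 5 2 3 0 4 8 6
Walk LF starting at row 5, prepending L[row]:
  step 1: row=5, L[5]='$', prepend. Next row=LF[5]=0
  step 2: row=0, L[0]='M', prepend. Next row=LF[0]=1
  step 3: row=1, L[1]='n', prepend. Next row=LF[1]=7
  step 4: row=7, L[7]='n', prepend. Next row=LF[7]=8
  step 5: row=8, L[8]='m', prepend. Next row=LF[8]=6
  step 6: row=6, L[6]='M', prepend. Next row=LF[6]=4
  step 7: row=4, L[4]='M', prepend. Next row=LF[4]=3
  step 8: row=3, L[3]='M', prepend. Next row=LF[3]=2
  step 9: row=2, L[2]='N', prepend. Next row=LF[2]=5
Reversed output: NMMMmnnM$

Answer: NMMMmnnM$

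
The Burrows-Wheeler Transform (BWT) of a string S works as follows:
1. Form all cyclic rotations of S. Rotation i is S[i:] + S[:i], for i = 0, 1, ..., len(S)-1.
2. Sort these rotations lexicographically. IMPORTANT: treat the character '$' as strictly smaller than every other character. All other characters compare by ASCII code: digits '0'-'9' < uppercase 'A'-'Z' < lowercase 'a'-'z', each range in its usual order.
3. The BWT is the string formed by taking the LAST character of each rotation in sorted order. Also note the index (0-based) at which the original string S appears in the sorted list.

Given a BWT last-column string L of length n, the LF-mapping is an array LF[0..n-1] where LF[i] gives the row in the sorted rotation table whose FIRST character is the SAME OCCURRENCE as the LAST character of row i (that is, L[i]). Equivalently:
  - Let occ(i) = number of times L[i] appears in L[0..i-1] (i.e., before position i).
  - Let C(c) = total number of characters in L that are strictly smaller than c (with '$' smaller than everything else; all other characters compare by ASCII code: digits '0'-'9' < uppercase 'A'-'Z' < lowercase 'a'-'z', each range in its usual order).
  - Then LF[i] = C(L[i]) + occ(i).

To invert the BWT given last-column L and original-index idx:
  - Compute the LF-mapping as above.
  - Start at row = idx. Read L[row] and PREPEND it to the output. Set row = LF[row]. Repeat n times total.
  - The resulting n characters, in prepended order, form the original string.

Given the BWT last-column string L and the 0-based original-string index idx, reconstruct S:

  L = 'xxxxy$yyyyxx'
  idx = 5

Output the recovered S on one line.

LF mapping: 1 2 3 4 7 0 8 9 10 11 5 6
Walk LF starting at row 5, prepending L[row]:
  step 1: row=5, L[5]='$', prepend. Next row=LF[5]=0
  step 2: row=0, L[0]='x', prepend. Next row=LF[0]=1
  step 3: row=1, L[1]='x', prepend. Next row=LF[1]=2
  step 4: row=2, L[2]='x', prepend. Next row=LF[2]=3
  step 5: row=3, L[3]='x', prepend. Next row=LF[3]=4
  step 6: row=4, L[4]='y', prepend. Next row=LF[4]=7
  step 7: row=7, L[7]='y', prepend. Next row=LF[7]=9
  step 8: row=9, L[9]='y', prepend. Next row=LF[9]=11
  step 9: row=11, L[11]='x', prepend. Next row=LF[11]=6
  step 10: row=6, L[6]='y', prepend. Next row=LF[6]=8
  step 11: row=8, L[8]='y', prepend. Next row=LF[8]=10
  step 12: row=10, L[10]='x', prepend. Next row=LF[10]=5
Reversed output: xyyxyyyxxxx$

Answer: xyyxyyyxxxx$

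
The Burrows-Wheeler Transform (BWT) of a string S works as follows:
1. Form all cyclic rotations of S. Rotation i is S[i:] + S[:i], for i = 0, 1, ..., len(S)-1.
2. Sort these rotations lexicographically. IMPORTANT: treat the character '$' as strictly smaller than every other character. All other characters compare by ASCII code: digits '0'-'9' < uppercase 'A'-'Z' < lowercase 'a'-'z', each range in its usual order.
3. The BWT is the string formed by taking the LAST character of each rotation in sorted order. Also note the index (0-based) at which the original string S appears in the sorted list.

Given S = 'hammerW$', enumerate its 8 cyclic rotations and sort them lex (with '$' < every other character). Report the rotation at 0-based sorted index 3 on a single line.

All 8 rotations (rotation i = S[i:]+S[:i]):
  rot[0] = hammerW$
  rot[1] = ammerW$h
  rot[2] = mmerW$ha
  rot[3] = merW$ham
  rot[4] = erW$hamm
  rot[5] = rW$hamme
  rot[6] = W$hammer
  rot[7] = $hammerW
Sorted (with $ < everything):
  sorted[0] = $hammerW
  sorted[1] = W$hammer
  sorted[2] = ammerW$h
  sorted[3] = erW$hamm
  sorted[4] = hammerW$
  sorted[5] = merW$ham
  sorted[6] = mmerW$ha
  sorted[7] = rW$hamme
sorted[3] = erW$hamm

Answer: erW$hamm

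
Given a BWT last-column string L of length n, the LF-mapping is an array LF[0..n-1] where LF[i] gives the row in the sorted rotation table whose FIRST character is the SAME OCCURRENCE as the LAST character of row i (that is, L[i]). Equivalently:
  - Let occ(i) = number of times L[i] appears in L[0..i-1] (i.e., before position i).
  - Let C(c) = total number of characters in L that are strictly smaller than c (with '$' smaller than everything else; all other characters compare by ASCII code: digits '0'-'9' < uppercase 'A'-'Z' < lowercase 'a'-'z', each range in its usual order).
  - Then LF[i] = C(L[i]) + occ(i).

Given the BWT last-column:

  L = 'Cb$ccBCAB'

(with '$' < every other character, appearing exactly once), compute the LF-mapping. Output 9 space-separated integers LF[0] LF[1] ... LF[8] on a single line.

Char counts: '$':1, 'A':1, 'B':2, 'C':2, 'b':1, 'c':2
C (first-col start): C('$')=0, C('A')=1, C('B')=2, C('C')=4, C('b')=6, C('c')=7
L[0]='C': occ=0, LF[0]=C('C')+0=4+0=4
L[1]='b': occ=0, LF[1]=C('b')+0=6+0=6
L[2]='$': occ=0, LF[2]=C('$')+0=0+0=0
L[3]='c': occ=0, LF[3]=C('c')+0=7+0=7
L[4]='c': occ=1, LF[4]=C('c')+1=7+1=8
L[5]='B': occ=0, LF[5]=C('B')+0=2+0=2
L[6]='C': occ=1, LF[6]=C('C')+1=4+1=5
L[7]='A': occ=0, LF[7]=C('A')+0=1+0=1
L[8]='B': occ=1, LF[8]=C('B')+1=2+1=3

Answer: 4 6 0 7 8 2 5 1 3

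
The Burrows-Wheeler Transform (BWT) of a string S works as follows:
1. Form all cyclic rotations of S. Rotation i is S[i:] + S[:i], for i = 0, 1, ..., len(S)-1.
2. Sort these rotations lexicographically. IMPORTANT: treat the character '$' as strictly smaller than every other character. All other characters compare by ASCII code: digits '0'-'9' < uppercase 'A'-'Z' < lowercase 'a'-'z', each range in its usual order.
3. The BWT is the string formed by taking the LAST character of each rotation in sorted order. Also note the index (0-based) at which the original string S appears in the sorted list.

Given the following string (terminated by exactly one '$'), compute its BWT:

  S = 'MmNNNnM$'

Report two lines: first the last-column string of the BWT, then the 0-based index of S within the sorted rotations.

All 8 rotations (rotation i = S[i:]+S[:i]):
  rot[0] = MmNNNnM$
  rot[1] = mNNNnM$M
  rot[2] = NNNnM$Mm
  rot[3] = NNnM$MmN
  rot[4] = NnM$MmNN
  rot[5] = nM$MmNNN
  rot[6] = M$MmNNNn
  rot[7] = $MmNNNnM
Sorted (with $ < everything):
  sorted[0] = $MmNNNnM  (last char: 'M')
  sorted[1] = M$MmNNNn  (last char: 'n')
  sorted[2] = MmNNNnM$  (last char: '$')
  sorted[3] = NNNnM$Mm  (last char: 'm')
  sorted[4] = NNnM$MmN  (last char: 'N')
  sorted[5] = NnM$MmNN  (last char: 'N')
  sorted[6] = mNNNnM$M  (last char: 'M')
  sorted[7] = nM$MmNNN  (last char: 'N')
Last column: Mn$mNNMN
Original string S is at sorted index 2

Answer: Mn$mNNMN
2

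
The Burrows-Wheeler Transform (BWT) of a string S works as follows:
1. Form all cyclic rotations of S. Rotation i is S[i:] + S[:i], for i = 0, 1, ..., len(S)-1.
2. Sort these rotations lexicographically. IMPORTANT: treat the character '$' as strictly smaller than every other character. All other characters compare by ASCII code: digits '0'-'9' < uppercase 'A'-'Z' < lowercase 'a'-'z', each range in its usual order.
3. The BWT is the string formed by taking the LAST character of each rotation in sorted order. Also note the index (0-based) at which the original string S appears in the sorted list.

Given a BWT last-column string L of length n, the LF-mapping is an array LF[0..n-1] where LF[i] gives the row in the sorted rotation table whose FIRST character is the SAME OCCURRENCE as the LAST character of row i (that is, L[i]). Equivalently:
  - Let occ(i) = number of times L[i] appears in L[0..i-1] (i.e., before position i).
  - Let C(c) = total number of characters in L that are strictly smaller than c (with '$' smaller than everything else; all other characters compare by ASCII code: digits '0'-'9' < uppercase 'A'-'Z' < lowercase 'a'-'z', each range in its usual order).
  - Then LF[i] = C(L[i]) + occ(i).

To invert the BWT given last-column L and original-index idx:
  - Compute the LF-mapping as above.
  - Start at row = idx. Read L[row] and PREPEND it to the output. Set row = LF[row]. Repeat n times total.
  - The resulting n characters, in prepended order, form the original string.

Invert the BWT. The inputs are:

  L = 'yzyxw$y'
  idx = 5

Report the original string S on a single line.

Answer: yzwyxy$

Derivation:
LF mapping: 3 6 4 2 1 0 5
Walk LF starting at row 5, prepending L[row]:
  step 1: row=5, L[5]='$', prepend. Next row=LF[5]=0
  step 2: row=0, L[0]='y', prepend. Next row=LF[0]=3
  step 3: row=3, L[3]='x', prepend. Next row=LF[3]=2
  step 4: row=2, L[2]='y', prepend. Next row=LF[2]=4
  step 5: row=4, L[4]='w', prepend. Next row=LF[4]=1
  step 6: row=1, L[1]='z', prepend. Next row=LF[1]=6
  step 7: row=6, L[6]='y', prepend. Next row=LF[6]=5
Reversed output: yzwyxy$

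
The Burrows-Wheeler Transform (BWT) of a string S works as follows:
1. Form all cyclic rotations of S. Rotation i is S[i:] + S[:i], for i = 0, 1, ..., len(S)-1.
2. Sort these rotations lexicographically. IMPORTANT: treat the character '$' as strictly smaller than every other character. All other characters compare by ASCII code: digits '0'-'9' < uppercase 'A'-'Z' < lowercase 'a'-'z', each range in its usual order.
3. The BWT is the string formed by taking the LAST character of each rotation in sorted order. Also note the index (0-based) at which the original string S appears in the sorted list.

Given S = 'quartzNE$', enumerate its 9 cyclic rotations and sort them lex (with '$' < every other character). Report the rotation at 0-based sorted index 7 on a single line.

All 9 rotations (rotation i = S[i:]+S[:i]):
  rot[0] = quartzNE$
  rot[1] = uartzNE$q
  rot[2] = artzNE$qu
  rot[3] = rtzNE$qua
  rot[4] = tzNE$quar
  rot[5] = zNE$quart
  rot[6] = NE$quartz
  rot[7] = E$quartzN
  rot[8] = $quartzNE
Sorted (with $ < everything):
  sorted[0] = $quartzNE
  sorted[1] = E$quartzN
  sorted[2] = NE$quartz
  sorted[3] = artzNE$qu
  sorted[4] = quartzNE$
  sorted[5] = rtzNE$qua
  sorted[6] = tzNE$quar
  sorted[7] = uartzNE$q
  sorted[8] = zNE$quart
sorted[7] = uartzNE$q

Answer: uartzNE$q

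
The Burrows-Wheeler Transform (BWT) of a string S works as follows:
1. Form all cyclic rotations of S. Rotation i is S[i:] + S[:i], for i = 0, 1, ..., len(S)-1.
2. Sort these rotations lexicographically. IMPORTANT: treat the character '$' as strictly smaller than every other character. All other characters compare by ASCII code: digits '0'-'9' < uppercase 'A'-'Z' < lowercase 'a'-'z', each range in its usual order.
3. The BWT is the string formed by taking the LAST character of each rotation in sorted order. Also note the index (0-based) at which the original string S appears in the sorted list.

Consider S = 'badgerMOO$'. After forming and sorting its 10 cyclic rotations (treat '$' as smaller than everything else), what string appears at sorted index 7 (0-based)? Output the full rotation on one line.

All 10 rotations (rotation i = S[i:]+S[:i]):
  rot[0] = badgerMOO$
  rot[1] = adgerMOO$b
  rot[2] = dgerMOO$ba
  rot[3] = gerMOO$bad
  rot[4] = erMOO$badg
  rot[5] = rMOO$badge
  rot[6] = MOO$badger
  rot[7] = OO$badgerM
  rot[8] = O$badgerMO
  rot[9] = $badgerMOO
Sorted (with $ < everything):
  sorted[0] = $badgerMOO
  sorted[1] = MOO$badger
  sorted[2] = O$badgerMO
  sorted[3] = OO$badgerM
  sorted[4] = adgerMOO$b
  sorted[5] = badgerMOO$
  sorted[6] = dgerMOO$ba
  sorted[7] = erMOO$badg
  sorted[8] = gerMOO$bad
  sorted[9] = rMOO$badge
sorted[7] = erMOO$badg

Answer: erMOO$badg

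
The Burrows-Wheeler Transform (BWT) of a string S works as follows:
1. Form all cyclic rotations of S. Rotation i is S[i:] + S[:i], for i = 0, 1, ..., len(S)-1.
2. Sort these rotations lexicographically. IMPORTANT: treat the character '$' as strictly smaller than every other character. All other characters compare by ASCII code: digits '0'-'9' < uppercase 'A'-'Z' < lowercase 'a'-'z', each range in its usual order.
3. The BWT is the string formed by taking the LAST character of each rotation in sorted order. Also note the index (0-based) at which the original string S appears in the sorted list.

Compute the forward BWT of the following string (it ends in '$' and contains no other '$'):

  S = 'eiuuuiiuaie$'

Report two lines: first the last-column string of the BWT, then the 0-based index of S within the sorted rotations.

Answer: eui$auieiuui
3

Derivation:
All 12 rotations (rotation i = S[i:]+S[:i]):
  rot[0] = eiuuuiiuaie$
  rot[1] = iuuuiiuaie$e
  rot[2] = uuuiiuaie$ei
  rot[3] = uuiiuaie$eiu
  rot[4] = uiiuaie$eiuu
  rot[5] = iiuaie$eiuuu
  rot[6] = iuaie$eiuuui
  rot[7] = uaie$eiuuuii
  rot[8] = aie$eiuuuiiu
  rot[9] = ie$eiuuuiiua
  rot[10] = e$eiuuuiiuai
  rot[11] = $eiuuuiiuaie
Sorted (with $ < everything):
  sorted[0] = $eiuuuiiuaie  (last char: 'e')
  sorted[1] = aie$eiuuuiiu  (last char: 'u')
  sorted[2] = e$eiuuuiiuai  (last char: 'i')
  sorted[3] = eiuuuiiuaie$  (last char: '$')
  sorted[4] = ie$eiuuuiiua  (last char: 'a')
  sorted[5] = iiuaie$eiuuu  (last char: 'u')
  sorted[6] = iuaie$eiuuui  (last char: 'i')
  sorted[7] = iuuuiiuaie$e  (last char: 'e')
  sorted[8] = uaie$eiuuuii  (last char: 'i')
  sorted[9] = uiiuaie$eiuu  (last char: 'u')
  sorted[10] = uuiiuaie$eiu  (last char: 'u')
  sorted[11] = uuuiiuaie$ei  (last char: 'i')
Last column: eui$auieiuui
Original string S is at sorted index 3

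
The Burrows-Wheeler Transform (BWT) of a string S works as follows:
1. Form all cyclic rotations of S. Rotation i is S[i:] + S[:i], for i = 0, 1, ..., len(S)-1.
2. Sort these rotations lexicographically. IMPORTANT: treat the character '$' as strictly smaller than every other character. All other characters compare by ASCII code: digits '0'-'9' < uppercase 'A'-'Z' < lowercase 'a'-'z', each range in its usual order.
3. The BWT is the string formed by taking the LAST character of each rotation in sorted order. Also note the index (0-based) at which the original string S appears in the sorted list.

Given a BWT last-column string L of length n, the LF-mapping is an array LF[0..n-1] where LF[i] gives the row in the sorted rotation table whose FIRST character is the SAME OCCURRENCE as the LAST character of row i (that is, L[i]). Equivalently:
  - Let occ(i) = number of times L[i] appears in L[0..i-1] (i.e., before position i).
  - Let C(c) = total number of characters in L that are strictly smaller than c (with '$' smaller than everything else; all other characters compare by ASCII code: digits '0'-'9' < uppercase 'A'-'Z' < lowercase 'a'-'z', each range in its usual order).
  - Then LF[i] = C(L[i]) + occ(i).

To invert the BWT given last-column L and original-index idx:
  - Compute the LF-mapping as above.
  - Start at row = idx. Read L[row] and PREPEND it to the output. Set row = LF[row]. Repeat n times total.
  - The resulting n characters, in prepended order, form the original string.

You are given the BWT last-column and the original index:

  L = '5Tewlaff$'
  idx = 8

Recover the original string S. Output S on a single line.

LF mapping: 1 2 4 8 7 3 5 6 0
Walk LF starting at row 8, prepending L[row]:
  step 1: row=8, L[8]='$', prepend. Next row=LF[8]=0
  step 2: row=0, L[0]='5', prepend. Next row=LF[0]=1
  step 3: row=1, L[1]='T', prepend. Next row=LF[1]=2
  step 4: row=2, L[2]='e', prepend. Next row=LF[2]=4
  step 5: row=4, L[4]='l', prepend. Next row=LF[4]=7
  step 6: row=7, L[7]='f', prepend. Next row=LF[7]=6
  step 7: row=6, L[6]='f', prepend. Next row=LF[6]=5
  step 8: row=5, L[5]='a', prepend. Next row=LF[5]=3
  step 9: row=3, L[3]='w', prepend. Next row=LF[3]=8
Reversed output: waffleT5$

Answer: waffleT5$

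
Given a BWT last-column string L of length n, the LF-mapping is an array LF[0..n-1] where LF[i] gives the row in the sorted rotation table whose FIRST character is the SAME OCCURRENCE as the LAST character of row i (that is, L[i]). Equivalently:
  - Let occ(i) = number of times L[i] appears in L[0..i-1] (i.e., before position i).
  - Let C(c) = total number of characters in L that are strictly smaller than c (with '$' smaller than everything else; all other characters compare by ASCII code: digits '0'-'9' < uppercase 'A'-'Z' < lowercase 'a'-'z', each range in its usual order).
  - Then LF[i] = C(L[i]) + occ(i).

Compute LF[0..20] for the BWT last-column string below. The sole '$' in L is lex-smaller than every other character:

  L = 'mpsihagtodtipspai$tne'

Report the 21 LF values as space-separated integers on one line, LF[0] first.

Char counts: '$':1, 'a':2, 'd':1, 'e':1, 'g':1, 'h':1, 'i':3, 'm':1, 'n':1, 'o':1, 'p':3, 's':2, 't':3
C (first-col start): C('$')=0, C('a')=1, C('d')=3, C('e')=4, C('g')=5, C('h')=6, C('i')=7, C('m')=10, C('n')=11, C('o')=12, C('p')=13, C('s')=16, C('t')=18
L[0]='m': occ=0, LF[0]=C('m')+0=10+0=10
L[1]='p': occ=0, LF[1]=C('p')+0=13+0=13
L[2]='s': occ=0, LF[2]=C('s')+0=16+0=16
L[3]='i': occ=0, LF[3]=C('i')+0=7+0=7
L[4]='h': occ=0, LF[4]=C('h')+0=6+0=6
L[5]='a': occ=0, LF[5]=C('a')+0=1+0=1
L[6]='g': occ=0, LF[6]=C('g')+0=5+0=5
L[7]='t': occ=0, LF[7]=C('t')+0=18+0=18
L[8]='o': occ=0, LF[8]=C('o')+0=12+0=12
L[9]='d': occ=0, LF[9]=C('d')+0=3+0=3
L[10]='t': occ=1, LF[10]=C('t')+1=18+1=19
L[11]='i': occ=1, LF[11]=C('i')+1=7+1=8
L[12]='p': occ=1, LF[12]=C('p')+1=13+1=14
L[13]='s': occ=1, LF[13]=C('s')+1=16+1=17
L[14]='p': occ=2, LF[14]=C('p')+2=13+2=15
L[15]='a': occ=1, LF[15]=C('a')+1=1+1=2
L[16]='i': occ=2, LF[16]=C('i')+2=7+2=9
L[17]='$': occ=0, LF[17]=C('$')+0=0+0=0
L[18]='t': occ=2, LF[18]=C('t')+2=18+2=20
L[19]='n': occ=0, LF[19]=C('n')+0=11+0=11
L[20]='e': occ=0, LF[20]=C('e')+0=4+0=4

Answer: 10 13 16 7 6 1 5 18 12 3 19 8 14 17 15 2 9 0 20 11 4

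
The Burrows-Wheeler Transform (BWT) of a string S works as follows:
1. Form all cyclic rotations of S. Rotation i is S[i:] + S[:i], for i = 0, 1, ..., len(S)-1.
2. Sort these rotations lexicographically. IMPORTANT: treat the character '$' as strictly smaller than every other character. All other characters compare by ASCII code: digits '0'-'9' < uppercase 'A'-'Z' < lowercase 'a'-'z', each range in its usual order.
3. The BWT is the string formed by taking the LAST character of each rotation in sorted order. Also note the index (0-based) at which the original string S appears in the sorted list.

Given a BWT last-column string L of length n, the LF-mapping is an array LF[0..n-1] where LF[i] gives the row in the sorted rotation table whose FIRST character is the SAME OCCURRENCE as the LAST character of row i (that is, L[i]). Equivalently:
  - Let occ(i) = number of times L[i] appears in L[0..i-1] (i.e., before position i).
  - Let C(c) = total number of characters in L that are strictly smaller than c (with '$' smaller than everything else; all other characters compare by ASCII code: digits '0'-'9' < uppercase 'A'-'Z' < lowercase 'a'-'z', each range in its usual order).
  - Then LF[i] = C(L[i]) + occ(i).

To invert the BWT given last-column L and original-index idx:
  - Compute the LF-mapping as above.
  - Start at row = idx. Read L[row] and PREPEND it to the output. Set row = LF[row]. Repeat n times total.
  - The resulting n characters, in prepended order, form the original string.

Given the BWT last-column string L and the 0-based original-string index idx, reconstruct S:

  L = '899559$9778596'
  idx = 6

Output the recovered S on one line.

Answer: 7955978956998$

Derivation:
LF mapping: 7 9 10 1 2 11 0 12 5 6 8 3 13 4
Walk LF starting at row 6, prepending L[row]:
  step 1: row=6, L[6]='$', prepend. Next row=LF[6]=0
  step 2: row=0, L[0]='8', prepend. Next row=LF[0]=7
  step 3: row=7, L[7]='9', prepend. Next row=LF[7]=12
  step 4: row=12, L[12]='9', prepend. Next row=LF[12]=13
  step 5: row=13, L[13]='6', prepend. Next row=LF[13]=4
  step 6: row=4, L[4]='5', prepend. Next row=LF[4]=2
  step 7: row=2, L[2]='9', prepend. Next row=LF[2]=10
  step 8: row=10, L[10]='8', prepend. Next row=LF[10]=8
  step 9: row=8, L[8]='7', prepend. Next row=LF[8]=5
  step 10: row=5, L[5]='9', prepend. Next row=LF[5]=11
  step 11: row=11, L[11]='5', prepend. Next row=LF[11]=3
  step 12: row=3, L[3]='5', prepend. Next row=LF[3]=1
  step 13: row=1, L[1]='9', prepend. Next row=LF[1]=9
  step 14: row=9, L[9]='7', prepend. Next row=LF[9]=6
Reversed output: 7955978956998$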